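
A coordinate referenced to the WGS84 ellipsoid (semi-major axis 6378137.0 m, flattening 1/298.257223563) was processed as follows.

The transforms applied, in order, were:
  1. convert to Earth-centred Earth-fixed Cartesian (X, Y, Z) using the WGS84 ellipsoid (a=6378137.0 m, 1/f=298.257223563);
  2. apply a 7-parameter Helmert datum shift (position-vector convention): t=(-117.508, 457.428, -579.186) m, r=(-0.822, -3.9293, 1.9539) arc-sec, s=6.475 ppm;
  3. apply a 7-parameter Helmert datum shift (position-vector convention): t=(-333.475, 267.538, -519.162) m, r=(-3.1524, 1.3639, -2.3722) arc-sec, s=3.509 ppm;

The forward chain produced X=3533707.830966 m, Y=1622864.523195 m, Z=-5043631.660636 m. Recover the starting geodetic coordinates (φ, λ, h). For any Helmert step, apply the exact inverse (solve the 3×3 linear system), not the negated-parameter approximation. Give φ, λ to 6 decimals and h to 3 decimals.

φ=-52.547701°, λ=24.656399°, h=3025.088 m

start: X=3533707.8310, Y=1622864.5232, Z=-5043631.6606 m
→ Helmert⁻¹: X=3534043.5892, Y=1622709.0099, Z=-5043046.6337
→ Helmert⁻¹: X=3534057.5222, Y=1622227.6958, Z=-5042495.6561
→ geod (Bowring, a=6378137.000): φ=-52.54770100°, λ=24.65639900°, h=3025.0880 m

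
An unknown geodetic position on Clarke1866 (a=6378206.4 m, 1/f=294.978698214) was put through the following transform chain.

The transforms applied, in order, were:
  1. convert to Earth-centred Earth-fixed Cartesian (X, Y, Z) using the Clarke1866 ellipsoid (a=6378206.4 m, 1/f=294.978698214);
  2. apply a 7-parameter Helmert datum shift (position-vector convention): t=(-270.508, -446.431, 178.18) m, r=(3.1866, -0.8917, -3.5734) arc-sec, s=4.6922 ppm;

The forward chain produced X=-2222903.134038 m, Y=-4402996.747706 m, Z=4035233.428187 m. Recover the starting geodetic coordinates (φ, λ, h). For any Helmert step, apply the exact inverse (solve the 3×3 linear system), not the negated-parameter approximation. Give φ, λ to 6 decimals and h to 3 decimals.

start: X=-2222903.1340, Y=-4402996.7477, Z=4035233.4282 m
→ Helmert⁻¹: X=-2222528.4824, Y=-4402505.8242, Z=4035113.9378
→ geod (Bowring, a=6378206.400): φ=39.48075900°, λ=-116.78613300°, h=2604.5690 m

φ=39.480759°, λ=-116.786133°, h=2604.569 m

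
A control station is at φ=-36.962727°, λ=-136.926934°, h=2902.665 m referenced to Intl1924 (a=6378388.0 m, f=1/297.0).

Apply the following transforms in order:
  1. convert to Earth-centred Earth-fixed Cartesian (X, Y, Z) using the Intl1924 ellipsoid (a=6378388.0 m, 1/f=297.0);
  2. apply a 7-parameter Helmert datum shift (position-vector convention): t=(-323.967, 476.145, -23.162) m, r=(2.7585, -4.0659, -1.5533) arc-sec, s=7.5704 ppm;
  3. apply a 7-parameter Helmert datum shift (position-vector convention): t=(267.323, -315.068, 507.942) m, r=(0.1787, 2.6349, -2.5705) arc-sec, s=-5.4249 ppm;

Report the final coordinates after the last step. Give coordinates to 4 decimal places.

X=-3729245.8207 m, Y=-3486096.4086 m, Z=-3815494.1271 m

start: φ=-36.962727°, λ=-136.926934°, h=2902.665 m
→ ECEF (a=6378388.000, f=1/297.0): X=-3729137.9539, Y=-3486378.9008, Z=-3815895.2068
→ Helmert 7p (PV): X=-3729441.1871, Y=-3485850.0336, Z=-3816067.3919
→ Helmert 7p (PV): X=-3729245.8207, Y=-3486096.4086, Z=-3815494.1271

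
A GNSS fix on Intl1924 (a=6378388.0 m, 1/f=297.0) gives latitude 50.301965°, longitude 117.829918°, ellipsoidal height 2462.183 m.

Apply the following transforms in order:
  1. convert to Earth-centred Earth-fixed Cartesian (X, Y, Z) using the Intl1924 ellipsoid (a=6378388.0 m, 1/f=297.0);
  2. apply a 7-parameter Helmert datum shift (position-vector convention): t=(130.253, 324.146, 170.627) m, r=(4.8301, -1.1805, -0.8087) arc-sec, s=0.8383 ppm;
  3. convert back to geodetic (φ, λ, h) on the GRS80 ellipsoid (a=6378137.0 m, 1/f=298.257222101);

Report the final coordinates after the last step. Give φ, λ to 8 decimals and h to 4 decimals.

start: φ=50.301965°, λ=117.829918°, h=2462.183 m
→ ECEF (a=6378388.000, f=1/297.0): X=-1906536.7941, Y=3611496.5126, Z=4886299.8102
→ Helmert 7p (PV): X=-1906421.9452, Y=3611716.7386, Z=4886548.1922
→ geod (Bowring, a=6378137.000): φ=50.30160729°, λ=117.82705071°, h=2940.4302 m

φ=50.30160729°, λ=117.82705071°, h=2940.4302 m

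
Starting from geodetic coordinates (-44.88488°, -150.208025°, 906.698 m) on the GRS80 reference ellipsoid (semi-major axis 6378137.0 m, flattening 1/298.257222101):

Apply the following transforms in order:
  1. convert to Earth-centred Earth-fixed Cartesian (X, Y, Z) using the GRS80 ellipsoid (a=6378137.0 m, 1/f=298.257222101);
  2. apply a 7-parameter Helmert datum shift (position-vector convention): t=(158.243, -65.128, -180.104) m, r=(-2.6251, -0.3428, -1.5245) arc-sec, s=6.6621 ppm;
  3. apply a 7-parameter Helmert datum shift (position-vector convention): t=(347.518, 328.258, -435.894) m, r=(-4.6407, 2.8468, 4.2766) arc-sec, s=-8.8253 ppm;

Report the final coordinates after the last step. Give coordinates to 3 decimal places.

start: φ=-44.884880°, λ=-150.208025°, h=906.698 m
→ ECEF (a=6378137.000, f=1/298.257222101): X=-3928924.0107, Y=-2249385.2676, Z=-4478932.8976
→ Helmert 7p (PV): X=-3928801.1241, Y=-2249493.3455, Z=-4479120.7426
→ Helmert 7p (PV): X=-3928434.1125, Y=-2249327.4660, Z=-4479412.2731

X=-3928434.113 m, Y=-2249327.466 m, Z=-4479412.273 m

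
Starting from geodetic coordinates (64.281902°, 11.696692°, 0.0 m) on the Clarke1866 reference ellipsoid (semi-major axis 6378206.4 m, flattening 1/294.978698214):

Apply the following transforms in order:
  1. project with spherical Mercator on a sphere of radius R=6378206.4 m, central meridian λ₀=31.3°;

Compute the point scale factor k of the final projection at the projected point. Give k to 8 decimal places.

start: φ=64.281902°, λ=11.696692°, h=0.000 m
→ into merc (λ₀=31.3°): φ=64.28190200°, λ−λ₀=-19.60330800°
scale k = 2.30444648

2.30444648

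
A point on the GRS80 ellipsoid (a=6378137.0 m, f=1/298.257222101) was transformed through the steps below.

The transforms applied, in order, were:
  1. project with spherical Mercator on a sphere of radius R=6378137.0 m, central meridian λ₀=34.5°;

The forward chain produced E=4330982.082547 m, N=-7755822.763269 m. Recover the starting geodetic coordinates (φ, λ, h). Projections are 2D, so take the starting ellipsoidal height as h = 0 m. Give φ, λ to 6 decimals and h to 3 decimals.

start: E=4330982.0825, N=-7755822.7633 m
→ merc⁻¹: φ=-56.97897600°, λ=73.40587400°

φ=-56.978976°, λ=73.405874°, h=0.000 m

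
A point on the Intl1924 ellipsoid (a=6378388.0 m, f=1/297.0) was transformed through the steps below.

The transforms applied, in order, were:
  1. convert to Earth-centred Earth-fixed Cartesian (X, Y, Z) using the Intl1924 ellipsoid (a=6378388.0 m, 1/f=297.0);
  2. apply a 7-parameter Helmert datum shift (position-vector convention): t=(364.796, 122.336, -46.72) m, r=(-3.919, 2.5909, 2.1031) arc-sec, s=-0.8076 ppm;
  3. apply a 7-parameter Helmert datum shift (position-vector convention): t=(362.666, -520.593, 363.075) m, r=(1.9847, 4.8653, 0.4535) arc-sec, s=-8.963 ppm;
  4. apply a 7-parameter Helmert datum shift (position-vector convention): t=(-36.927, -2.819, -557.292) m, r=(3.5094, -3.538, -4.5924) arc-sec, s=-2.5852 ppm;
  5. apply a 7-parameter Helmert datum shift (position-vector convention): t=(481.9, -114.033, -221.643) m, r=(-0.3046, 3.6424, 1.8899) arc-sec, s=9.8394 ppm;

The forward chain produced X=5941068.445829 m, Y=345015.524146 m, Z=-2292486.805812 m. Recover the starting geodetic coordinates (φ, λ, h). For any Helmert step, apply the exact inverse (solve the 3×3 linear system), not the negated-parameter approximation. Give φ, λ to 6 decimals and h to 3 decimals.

φ=-21.195461°, λ=3.329068°, h=552.498 m

start: X=5941068.4458, Y=345015.5241, Z=-2292486.8058 m
→ Helmert⁻¹: X=5940571.7329, Y=345075.1158, Z=-2292137.1952
→ Helmert⁻¹: X=5940577.0237, Y=345172.1003, Z=-2291693.5972
→ Helmert⁻¹: X=5940322.4218, Y=345660.6780, Z=-2291940.4239
→ Helmert⁻¹: X=5939994.7334, Y=345521.6003, Z=-2291814.3775
→ geod (Bowring, a=6378388.000): φ=-21.19546100°, λ=3.32906800°, h=552.4980 m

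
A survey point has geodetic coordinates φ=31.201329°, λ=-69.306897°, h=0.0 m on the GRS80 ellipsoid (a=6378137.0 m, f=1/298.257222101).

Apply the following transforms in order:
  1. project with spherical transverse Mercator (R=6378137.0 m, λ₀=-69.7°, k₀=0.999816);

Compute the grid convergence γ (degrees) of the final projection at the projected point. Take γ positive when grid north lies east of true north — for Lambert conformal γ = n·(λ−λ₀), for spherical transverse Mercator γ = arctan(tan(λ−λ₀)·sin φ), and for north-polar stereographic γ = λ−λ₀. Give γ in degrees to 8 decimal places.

0.20364811

start: φ=31.201329°, λ=-69.306897°, h=0.000 m
→ into tm (λ₀=-69.7°): φ=31.20132900°, λ−λ₀=0.39310300°
convergence γ = 0.20364811°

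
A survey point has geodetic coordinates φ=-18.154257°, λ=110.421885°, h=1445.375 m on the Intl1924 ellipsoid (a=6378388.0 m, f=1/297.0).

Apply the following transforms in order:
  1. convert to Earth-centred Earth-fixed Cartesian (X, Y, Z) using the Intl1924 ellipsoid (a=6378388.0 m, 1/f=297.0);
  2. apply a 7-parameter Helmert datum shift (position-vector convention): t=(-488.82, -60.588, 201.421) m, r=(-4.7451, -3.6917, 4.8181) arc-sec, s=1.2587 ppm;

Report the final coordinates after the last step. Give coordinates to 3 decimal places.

X=-2116581.219 m, Y=5682938.442 m, Z=-1975059.284 m

start: φ=-18.154257°, λ=110.421885°, h=1445.375 m
→ ECEF (a=6378388.000, f=1/297.0): X=-2115992.3356, Y=5683086.7405, Z=-1975089.6080
→ Helmert 7p (PV): X=-2116581.2194, Y=5682938.4419, Z=-1975059.2838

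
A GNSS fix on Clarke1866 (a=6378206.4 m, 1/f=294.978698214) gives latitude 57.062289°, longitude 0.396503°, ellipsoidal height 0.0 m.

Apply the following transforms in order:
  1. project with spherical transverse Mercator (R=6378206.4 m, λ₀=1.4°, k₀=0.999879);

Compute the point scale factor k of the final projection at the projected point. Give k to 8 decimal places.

0.99992434

start: φ=57.062289°, λ=0.396503°, h=0.000 m
→ into tm (λ₀=1.4°): φ=57.06228900°, λ−λ₀=-1.00349700°
scale k = 0.99992434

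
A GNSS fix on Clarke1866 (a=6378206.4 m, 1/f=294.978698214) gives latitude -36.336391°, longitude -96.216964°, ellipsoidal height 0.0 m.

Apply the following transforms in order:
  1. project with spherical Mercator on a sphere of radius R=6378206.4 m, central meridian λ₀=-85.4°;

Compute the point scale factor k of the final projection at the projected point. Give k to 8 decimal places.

1.24138462

start: φ=-36.336391°, λ=-96.216964°, h=0.000 m
→ into merc (λ₀=-85.4°): φ=-36.33639100°, λ−λ₀=-10.81696400°
scale k = 1.24138462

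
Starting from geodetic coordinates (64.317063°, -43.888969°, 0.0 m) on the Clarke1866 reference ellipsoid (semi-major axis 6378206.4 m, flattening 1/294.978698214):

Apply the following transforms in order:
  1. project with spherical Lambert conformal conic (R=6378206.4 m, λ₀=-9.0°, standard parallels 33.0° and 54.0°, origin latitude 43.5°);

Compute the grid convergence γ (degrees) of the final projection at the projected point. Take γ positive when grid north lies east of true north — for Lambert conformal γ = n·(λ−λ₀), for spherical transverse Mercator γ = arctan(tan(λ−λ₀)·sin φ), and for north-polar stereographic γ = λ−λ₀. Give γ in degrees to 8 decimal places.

start: φ=64.317063°, λ=-43.888969°, h=0.000 m
→ into lcc (λ₀=-9.0°): φ=64.31706300°, λ−λ₀=-34.88896900°
convergence γ = -24.15330104°

-24.15330104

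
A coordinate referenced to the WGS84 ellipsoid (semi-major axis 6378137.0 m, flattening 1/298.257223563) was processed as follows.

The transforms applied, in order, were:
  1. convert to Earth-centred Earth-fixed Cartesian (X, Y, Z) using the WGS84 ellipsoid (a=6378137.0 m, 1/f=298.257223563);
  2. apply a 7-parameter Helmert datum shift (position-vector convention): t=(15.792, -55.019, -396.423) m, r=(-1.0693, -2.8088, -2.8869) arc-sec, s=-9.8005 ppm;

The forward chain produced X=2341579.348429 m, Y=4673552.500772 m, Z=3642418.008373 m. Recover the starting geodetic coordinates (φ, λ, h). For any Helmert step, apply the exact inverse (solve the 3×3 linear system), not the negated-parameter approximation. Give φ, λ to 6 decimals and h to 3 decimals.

start: X=2341579.3484, Y=4673552.5008, Z=3642418.0084 m
→ Helmert⁻¹: X=2341570.6983, Y=4673667.2118, Z=3642842.4757
→ geod (Bowring, a=6378137.000): φ=35.05218200°, λ=63.38850900°, h=409.0120 m

φ=35.052182°, λ=63.388509°, h=409.012 m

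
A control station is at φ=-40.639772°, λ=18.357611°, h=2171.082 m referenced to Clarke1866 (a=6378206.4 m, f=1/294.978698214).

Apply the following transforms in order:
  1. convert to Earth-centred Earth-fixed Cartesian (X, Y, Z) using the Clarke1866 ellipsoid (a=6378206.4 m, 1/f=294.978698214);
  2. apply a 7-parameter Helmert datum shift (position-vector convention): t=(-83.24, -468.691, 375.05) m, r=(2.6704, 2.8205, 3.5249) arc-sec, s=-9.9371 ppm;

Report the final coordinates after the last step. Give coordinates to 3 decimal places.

start: φ=-40.639772°, λ=18.357611°, h=2171.082 m
→ ECEF (a=6378206.400, f=1/294.978698214): X=4601772.7992, Y=1527025.7313, Z=-4133365.1647
→ Helmert 7p (PV): X=4601561.2157, Y=1526674.0179, Z=-4132992.1964

X=4601561.216 m, Y=1526674.018 m, Z=-4132992.196 m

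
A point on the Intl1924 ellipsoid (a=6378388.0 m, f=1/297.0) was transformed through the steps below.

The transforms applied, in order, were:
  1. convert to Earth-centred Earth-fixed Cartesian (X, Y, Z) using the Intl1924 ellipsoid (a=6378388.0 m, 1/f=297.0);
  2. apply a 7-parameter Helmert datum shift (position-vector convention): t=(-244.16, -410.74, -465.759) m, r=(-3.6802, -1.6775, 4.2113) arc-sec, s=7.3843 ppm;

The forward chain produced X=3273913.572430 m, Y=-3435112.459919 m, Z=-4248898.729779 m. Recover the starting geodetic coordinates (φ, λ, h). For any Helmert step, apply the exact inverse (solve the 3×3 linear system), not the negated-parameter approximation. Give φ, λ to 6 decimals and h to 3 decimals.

start: X=3273913.5724, Y=-3435112.4599, Z=-4248898.7298 m
→ Helmert⁻¹: X=3274028.8779, Y=-3434667.4009, Z=-4248489.5079
→ geod (Bowring, a=6378388.000): φ=-42.03141500°, λ=-46.37167500°, h=328.5800 m

φ=-42.031415°, λ=-46.371675°, h=328.580 m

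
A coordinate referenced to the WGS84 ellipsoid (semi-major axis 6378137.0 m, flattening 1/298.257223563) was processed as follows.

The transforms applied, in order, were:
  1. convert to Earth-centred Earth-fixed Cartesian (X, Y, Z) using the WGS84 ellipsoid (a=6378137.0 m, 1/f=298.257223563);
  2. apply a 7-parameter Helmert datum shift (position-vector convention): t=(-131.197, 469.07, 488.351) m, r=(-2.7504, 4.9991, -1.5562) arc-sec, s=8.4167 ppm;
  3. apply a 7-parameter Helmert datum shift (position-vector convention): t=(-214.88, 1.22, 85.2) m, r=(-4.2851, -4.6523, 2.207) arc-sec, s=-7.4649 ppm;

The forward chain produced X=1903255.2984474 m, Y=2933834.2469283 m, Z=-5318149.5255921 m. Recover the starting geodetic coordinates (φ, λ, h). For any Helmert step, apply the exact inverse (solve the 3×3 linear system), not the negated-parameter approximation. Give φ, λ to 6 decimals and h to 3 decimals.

φ=-56.850953°, λ=57.019830°, h=2117.004 m

start: X=1903255.2984, Y=2933834.2469, Z=-5318149.5256 m
→ Helmert⁻¹: X=1903395.8273, Y=2933945.0473, Z=-5318256.4051
→ Helmert⁻¹: X=1903617.7741, Y=2933536.5696, Z=-5318614.7368
→ geod (Bowring, a=6378137.000): φ=-56.85095300°, λ=57.01983000°, h=2117.0040 m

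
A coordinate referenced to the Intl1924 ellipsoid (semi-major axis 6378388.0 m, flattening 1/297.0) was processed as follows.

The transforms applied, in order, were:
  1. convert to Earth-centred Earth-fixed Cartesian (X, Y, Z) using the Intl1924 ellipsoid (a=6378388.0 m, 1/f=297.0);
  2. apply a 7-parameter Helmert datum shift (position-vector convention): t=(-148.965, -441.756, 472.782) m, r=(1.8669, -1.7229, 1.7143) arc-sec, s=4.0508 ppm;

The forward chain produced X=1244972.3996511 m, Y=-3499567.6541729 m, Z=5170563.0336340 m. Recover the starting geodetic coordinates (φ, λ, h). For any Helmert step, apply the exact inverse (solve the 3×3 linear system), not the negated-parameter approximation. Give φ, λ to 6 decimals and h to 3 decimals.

φ=54.490750°, λ=-70.412124°, h=1626.097 m

start: X=1244972.3997, Y=-3499567.6542, Z=5170563.0336 m
→ Helmert⁻¹: X=1245130.4246, Y=-3499075.2780, Z=5170090.5784
→ geod (Bowring, a=6378388.000): φ=54.49075000°, λ=-70.41212400°, h=1626.0970 m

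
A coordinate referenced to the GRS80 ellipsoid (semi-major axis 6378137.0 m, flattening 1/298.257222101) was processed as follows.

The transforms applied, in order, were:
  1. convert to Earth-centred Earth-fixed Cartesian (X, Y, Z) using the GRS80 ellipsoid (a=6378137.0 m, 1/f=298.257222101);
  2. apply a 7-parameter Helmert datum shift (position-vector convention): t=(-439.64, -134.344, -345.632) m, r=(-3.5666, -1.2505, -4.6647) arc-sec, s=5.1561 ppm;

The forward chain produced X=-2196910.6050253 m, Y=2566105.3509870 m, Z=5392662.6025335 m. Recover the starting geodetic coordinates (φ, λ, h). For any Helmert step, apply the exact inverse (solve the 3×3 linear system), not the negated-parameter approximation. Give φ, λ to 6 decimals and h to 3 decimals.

start: X=-2196910.6050, Y=2566105.3510, Z=5392662.6025 m
→ Helmert⁻¹: X=-2196484.9763, Y=2566083.5365, Z=5393038.1153
→ geod (Bowring, a=6378137.000): φ=58.11309500°, λ=130.56246200°, h=748.8950 m

φ=58.113095°, λ=130.562462°, h=748.895 m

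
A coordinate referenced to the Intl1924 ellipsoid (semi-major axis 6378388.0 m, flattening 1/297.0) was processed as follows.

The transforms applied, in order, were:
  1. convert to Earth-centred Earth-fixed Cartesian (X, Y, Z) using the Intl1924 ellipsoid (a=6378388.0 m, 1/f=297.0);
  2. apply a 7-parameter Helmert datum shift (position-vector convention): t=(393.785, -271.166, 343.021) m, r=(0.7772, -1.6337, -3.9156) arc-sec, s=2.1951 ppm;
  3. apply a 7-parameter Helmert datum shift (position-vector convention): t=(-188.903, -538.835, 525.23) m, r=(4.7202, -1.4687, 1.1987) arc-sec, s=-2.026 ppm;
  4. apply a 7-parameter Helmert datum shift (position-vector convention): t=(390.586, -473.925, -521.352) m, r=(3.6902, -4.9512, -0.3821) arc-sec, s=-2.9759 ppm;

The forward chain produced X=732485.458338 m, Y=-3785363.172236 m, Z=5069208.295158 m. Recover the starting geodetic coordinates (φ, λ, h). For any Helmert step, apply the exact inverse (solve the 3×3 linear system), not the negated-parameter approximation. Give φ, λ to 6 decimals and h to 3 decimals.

start: X=732485.4583, Y=-3785363.1722, Z=5069208.2952 m
→ Helmert⁻¹: X=732225.7581, Y=-3784808.4526, Z=5069794.8703
→ Helmert⁻¹: X=732430.2496, Y=-3784165.5329, Z=5069361.2929
→ Helmert⁻¹: X=732146.8366, Y=-3783853.0624, Z=5069015.6035
→ geod (Bowring, a=6378388.000): φ=52.93977600°, λ=-79.04902900°, h=3016.7890 m

φ=52.939776°, λ=-79.049029°, h=3016.789 m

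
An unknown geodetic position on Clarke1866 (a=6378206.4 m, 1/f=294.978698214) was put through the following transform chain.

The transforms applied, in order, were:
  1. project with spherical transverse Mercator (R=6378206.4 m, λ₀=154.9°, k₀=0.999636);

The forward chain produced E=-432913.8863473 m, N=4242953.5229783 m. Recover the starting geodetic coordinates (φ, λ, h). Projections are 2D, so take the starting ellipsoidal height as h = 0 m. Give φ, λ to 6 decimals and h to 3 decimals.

start: E=-432913.8863, N=4242953.5230 m
→ tm⁻¹: φ=38.02517100°, λ=149.96290400°

φ=38.025171°, λ=149.962904°, h=0.000 m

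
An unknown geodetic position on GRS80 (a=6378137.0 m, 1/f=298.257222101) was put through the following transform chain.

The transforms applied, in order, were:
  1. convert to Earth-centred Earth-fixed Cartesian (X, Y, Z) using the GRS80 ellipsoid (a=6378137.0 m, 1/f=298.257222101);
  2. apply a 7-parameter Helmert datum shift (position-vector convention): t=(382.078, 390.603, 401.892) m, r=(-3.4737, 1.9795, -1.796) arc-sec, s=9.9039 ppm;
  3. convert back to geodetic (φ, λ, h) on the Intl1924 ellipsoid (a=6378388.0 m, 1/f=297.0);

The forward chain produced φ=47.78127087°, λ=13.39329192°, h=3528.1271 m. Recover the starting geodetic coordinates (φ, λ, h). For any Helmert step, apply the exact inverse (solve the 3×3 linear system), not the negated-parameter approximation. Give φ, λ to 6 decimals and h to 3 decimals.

start: φ=47.781271°, λ=13.393292°, h=3528.127 m
→ ECEF (a=6378388.000, f=1/297.0): X=4179485.8738, Y=995176.8994, Z=4703269.1330
→ Helmert⁻¹: X=4179008.6124, Y=994733.6308, Z=4702877.5224
→ geod (Bowring, a=6378137.000): φ=47.78186200°, λ=13.38901500°, h=3058.1040 m

φ=47.781862°, λ=13.389015°, h=3058.104 m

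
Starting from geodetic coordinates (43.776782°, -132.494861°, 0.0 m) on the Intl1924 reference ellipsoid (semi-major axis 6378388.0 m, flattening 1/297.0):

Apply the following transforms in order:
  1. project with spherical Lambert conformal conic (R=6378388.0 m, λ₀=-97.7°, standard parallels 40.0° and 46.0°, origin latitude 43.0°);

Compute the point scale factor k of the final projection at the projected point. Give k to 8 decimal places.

0.99871562

start: φ=43.776782°, λ=-132.494861°, h=0.000 m
→ into lcc (λ₀=-97.7°): φ=43.77678200°, λ−λ₀=-34.79486100°
scale k = 0.99871562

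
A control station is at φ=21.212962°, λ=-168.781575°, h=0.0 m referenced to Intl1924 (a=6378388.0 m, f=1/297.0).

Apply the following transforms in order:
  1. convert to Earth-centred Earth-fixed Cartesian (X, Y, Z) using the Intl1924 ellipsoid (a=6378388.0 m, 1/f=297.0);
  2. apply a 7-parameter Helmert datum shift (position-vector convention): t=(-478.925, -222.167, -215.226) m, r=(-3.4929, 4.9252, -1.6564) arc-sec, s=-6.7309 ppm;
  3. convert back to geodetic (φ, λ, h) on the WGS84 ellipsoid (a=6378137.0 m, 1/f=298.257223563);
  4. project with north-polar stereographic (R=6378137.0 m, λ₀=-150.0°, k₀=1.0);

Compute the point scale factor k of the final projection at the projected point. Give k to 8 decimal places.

1.46865012

start: φ=21.212962°, λ=-168.781575°, h=0.000 m
→ ECEF (a=6378388.000, f=1/297.0): X=-5835153.3079, Y=-1157341.6112, Z=2293421.1684
→ Helmert 7p (PV): X=-5835547.4890, Y=-1157470.2930, Z=2293349.4351
→ geod (Bowring, a=6378137.000): φ=21.21045751°, λ=-168.78109794°, h=596.9124 m
→ into stereo (λ₀=-150.0°): φ=21.21045751°, λ−λ₀=-18.78109794°
scale k = 1.46865012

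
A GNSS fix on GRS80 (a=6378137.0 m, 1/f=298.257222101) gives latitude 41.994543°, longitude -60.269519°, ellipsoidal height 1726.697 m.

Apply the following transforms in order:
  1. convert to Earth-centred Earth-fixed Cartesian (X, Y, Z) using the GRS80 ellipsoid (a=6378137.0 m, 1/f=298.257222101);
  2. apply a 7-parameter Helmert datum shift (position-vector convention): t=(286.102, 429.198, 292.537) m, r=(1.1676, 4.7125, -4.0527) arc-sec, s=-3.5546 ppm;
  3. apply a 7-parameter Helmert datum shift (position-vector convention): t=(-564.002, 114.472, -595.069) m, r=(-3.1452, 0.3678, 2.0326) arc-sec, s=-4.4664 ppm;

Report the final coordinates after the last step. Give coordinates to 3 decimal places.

start: φ=41.994543°, λ=-60.269519°, h=1726.697 m
→ ECEF (a=6378137.000, f=1/298.257222101): X=2354972.6113, Y=-4123607.6460, Z=4246308.6404
→ Helmert 7p (PV): X=2355266.3362, Y=-4123234.0976, Z=4246508.9376
→ Helmert 7p (PV): X=2354740.0183, Y=-4123013.2482, Z=4245953.5745

X=2354740.018 m, Y=-4123013.248 m, Z=4245953.575 m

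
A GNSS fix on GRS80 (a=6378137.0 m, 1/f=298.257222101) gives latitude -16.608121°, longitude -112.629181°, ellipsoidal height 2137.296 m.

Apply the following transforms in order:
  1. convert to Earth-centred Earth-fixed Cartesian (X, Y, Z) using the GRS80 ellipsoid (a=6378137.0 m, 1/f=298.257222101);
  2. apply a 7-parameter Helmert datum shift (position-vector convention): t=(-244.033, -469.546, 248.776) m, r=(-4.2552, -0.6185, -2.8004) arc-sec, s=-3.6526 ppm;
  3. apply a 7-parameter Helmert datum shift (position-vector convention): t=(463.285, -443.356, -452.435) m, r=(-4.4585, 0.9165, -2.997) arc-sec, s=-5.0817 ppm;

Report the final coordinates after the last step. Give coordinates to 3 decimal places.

start: φ=-16.608121°, λ=-112.629181°, h=2137.296 m
→ ECEF (a=6378137.000, f=1/298.257222101): X=-2353138.8374, Y=-5644947.7722, Z=-1811928.1122
→ Helmert 7p (PV): X=-2353445.4818, Y=-5645402.1312, Z=-1811563.3204
→ Helmert 7p (PV): X=-2353060.3131, Y=-5645821.7614, Z=-1811874.0654

X=-2353060.313 m, Y=-5645821.761 m, Z=-1811874.065 m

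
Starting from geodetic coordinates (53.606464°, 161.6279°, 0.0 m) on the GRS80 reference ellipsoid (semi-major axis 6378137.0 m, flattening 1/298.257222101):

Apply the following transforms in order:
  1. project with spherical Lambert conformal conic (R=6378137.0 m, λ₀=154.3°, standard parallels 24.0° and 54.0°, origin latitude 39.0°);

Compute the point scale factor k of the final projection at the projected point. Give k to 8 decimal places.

start: φ=53.606464°, λ=161.627900°, h=0.000 m
→ into lcc (λ₀=154.3°): φ=53.60646400°, λ−λ₀=7.32790000°
scale k = 0.99802246

0.99802246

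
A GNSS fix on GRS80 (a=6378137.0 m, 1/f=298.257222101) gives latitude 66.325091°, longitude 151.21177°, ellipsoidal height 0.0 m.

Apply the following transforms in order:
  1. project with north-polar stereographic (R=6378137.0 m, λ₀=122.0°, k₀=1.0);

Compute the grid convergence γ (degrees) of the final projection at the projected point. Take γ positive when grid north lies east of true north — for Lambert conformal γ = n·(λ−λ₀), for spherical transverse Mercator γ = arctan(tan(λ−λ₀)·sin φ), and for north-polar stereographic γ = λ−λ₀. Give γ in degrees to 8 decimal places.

29.21177000

start: φ=66.325091°, λ=151.211770°, h=0.000 m
→ into stereo (λ₀=122.0°): φ=66.32509100°, λ−λ₀=29.21177000°
convergence γ = 29.21177000°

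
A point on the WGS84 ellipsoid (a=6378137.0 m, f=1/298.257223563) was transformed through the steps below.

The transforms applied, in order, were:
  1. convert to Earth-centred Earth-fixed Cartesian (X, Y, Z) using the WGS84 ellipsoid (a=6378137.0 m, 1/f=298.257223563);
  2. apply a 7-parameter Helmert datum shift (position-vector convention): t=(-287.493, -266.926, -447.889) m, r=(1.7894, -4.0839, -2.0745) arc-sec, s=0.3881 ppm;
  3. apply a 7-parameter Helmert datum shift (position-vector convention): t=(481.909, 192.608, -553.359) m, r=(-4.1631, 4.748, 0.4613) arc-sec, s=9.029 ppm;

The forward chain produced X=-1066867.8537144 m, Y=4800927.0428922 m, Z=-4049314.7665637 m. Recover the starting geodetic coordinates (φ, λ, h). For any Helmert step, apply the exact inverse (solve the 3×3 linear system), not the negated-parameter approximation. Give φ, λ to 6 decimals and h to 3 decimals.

φ=-39.647393°, λ=102.530958°, h=479.893 m

start: X=-1066867.8537, Y=4800927.0429, Z=-4049314.7666 m
→ Helmert⁻¹: X=-1067236.1933, Y=4800775.1913, Z=-4048652.5229
→ Helmert⁻¹: X=-1067076.7240, Y=4800994.4026, Z=-4048223.5853
→ geod (Bowring, a=6378137.000): φ=-39.64739300°, λ=102.53095800°, h=479.8930 m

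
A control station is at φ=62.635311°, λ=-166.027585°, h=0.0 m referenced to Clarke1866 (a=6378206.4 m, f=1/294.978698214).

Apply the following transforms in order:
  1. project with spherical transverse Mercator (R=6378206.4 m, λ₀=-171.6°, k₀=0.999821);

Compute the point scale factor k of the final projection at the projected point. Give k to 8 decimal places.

start: φ=62.635311°, λ=-166.027585°, h=0.000 m
→ into tm (λ₀=-171.6°): φ=62.63531100°, λ−λ₀=5.57241500°
scale k = 1.00081841

1.00081841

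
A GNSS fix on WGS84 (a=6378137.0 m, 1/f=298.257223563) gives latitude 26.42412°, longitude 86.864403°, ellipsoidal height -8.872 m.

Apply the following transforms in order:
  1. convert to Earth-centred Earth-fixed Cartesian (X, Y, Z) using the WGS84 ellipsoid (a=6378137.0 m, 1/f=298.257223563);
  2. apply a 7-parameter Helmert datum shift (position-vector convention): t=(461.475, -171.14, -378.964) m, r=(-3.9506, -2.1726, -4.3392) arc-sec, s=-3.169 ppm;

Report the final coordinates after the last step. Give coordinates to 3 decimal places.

X=313187.256 m, Y=5706861.259 m, Z=2820720.698 m

start: φ=26.424120°, λ=86.864403°, h=-8.872 m
→ ECEF (a=6378137.000, f=1/298.257223563): X=312636.4301, Y=5707003.0265, Z=2821214.6156
→ Helmert 7p (PV): X=313187.2565, Y=5706861.2588, Z=2820720.6980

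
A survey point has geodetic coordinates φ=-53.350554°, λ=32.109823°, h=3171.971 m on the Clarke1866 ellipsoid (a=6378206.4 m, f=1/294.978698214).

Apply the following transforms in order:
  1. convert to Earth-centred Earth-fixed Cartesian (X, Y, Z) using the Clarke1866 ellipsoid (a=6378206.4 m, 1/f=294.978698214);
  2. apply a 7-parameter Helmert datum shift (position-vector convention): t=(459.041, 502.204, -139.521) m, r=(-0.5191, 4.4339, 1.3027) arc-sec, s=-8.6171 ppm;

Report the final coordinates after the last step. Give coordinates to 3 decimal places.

start: φ=-53.350554°, λ=32.109823°, h=3171.971 m
→ ECEF (a=6378206.400, f=1/294.978698214): X=3233521.0027, Y=2029156.4965, Z=-5096268.3379
→ Helmert 7p (PV): X=3233829.8155, Y=2029648.8112, Z=-5096438.5582

X=3233829.815 m, Y=2029648.811 m, Z=-5096438.558 m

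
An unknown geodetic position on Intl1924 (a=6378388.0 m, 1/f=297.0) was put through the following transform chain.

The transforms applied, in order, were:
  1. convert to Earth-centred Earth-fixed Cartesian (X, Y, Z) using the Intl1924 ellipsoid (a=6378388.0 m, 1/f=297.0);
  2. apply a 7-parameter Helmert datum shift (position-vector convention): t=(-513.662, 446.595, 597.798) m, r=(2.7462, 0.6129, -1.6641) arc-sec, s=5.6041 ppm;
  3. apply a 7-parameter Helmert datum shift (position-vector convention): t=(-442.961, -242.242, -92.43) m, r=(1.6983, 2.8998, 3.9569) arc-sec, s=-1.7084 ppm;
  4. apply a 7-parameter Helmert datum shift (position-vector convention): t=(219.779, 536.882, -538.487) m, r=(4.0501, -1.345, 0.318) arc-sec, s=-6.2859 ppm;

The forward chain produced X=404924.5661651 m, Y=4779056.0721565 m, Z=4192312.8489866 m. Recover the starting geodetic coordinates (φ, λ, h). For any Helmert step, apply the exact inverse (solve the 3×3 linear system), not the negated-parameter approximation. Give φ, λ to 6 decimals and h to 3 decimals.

φ=41.350017°, λ=85.147408°, h=620.270 m

start: X=404924.5662, Y=4779056.0722, Z=4192312.8490 m
→ Helmert⁻¹: X=404742.0384, Y=4778630.9307, Z=4192781.2223
→ Helmert⁻¹: X=405218.4226, Y=4778908.0856, Z=4192847.1646
→ Helmert⁻¹: X=405678.8023, Y=4778493.7990, Z=4192163.4578
→ geod (Bowring, a=6378388.000): φ=41.35001700°, λ=85.14740800°, h=620.2700 m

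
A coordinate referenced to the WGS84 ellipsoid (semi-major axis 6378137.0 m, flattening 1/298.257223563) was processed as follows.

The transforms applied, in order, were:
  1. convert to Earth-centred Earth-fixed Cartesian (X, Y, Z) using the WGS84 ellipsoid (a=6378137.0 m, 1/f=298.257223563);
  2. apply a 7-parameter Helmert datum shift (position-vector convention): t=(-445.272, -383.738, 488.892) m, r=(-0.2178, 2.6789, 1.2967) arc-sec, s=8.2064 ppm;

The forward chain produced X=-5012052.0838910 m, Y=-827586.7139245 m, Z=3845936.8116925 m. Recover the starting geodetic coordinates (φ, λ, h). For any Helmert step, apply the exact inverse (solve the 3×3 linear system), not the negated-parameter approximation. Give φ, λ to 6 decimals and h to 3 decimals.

φ=37.312701°, λ=-170.627818°, h=492.825 m

start: X=-5012052.0839, Y=-827586.7139, Z=3845936.8117 m
→ Helmert⁻¹: X=-5011620.8272, Y=-827168.7421, Z=3845350.3999
→ geod (Bowring, a=6378137.000): φ=37.31270100°, λ=-170.62781800°, h=492.8250 m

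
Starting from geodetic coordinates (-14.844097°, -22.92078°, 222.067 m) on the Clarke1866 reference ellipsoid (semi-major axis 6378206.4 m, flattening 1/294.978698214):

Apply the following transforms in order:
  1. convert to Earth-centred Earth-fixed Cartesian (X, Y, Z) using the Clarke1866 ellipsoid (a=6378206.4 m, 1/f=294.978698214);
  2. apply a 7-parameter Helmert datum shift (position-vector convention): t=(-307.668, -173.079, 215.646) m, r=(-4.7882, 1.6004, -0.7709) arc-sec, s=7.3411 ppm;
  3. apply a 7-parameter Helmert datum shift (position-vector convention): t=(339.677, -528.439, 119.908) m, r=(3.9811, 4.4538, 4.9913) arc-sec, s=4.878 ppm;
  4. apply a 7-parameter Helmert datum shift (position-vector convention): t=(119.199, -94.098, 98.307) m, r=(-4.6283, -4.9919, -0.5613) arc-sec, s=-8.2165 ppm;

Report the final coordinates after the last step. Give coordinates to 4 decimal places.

start: φ=-14.844097°, λ=-22.920780°, h=222.067 m
→ ECEF (a=6378206.400, f=1/294.978698214): X=5680013.3055, Y=-2401759.5358, Z=-1623388.6468
→ Helmert 7p (PV): X=5679725.7627, Y=-2402009.1606, Z=-1623173.2350
→ Helmert 7p (PV): X=5680116.2220, Y=-2402380.5461, Z=-1623230.2469
→ Helmert 7p (PV): X=5680221.4970, Y=-2402506.7847, Z=-1622927.2312

X=5680221.4970 m, Y=-2402506.7847 m, Z=-1622927.2312 m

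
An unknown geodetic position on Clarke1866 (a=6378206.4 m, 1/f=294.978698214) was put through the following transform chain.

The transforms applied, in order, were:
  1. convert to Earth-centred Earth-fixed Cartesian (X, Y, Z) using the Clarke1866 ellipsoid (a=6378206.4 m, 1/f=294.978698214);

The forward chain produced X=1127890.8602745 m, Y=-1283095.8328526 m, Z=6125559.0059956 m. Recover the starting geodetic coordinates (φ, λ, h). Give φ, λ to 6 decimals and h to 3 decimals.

φ=74.517157°, λ=-48.683279°, h=1182.738 m

start: X=1127890.8603, Y=-1283095.8329, Z=6125559.0060 m
→ geod (Bowring, a=6378206.400): φ=74.51715700°, λ=-48.68327900°, h=1182.7380 m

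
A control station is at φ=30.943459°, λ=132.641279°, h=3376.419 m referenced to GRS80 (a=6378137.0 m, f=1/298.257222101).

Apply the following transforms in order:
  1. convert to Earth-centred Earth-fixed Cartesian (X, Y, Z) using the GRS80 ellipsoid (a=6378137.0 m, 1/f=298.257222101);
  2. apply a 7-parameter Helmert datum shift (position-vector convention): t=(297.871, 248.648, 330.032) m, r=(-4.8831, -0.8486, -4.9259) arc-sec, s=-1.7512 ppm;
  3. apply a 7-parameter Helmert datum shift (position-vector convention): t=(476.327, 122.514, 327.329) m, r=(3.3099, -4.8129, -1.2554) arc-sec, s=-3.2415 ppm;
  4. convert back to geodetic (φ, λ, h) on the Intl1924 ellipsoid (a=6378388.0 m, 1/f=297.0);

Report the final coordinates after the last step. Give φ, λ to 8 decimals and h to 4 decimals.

start: φ=30.943459°, λ=132.641279°, h=3376.419 m
→ ECEF (a=6378137.000, f=1/298.257222101): X=-3710907.2419, Y=4029750.5051, Z=3262254.7761
→ Helmert 7p (PV): X=-3710520.0576, Y=4030157.9481, Z=3262468.4283
→ Helmert 7p (PV): X=-3710083.2989, Y=4030237.6297, Z=3262763.2736
→ geod (Bowring, a=6378388.000): φ=30.94904180°, λ=132.63148814°, h=3239.7080 m

φ=30.94904180°, λ=132.63148814°, h=3239.7080 m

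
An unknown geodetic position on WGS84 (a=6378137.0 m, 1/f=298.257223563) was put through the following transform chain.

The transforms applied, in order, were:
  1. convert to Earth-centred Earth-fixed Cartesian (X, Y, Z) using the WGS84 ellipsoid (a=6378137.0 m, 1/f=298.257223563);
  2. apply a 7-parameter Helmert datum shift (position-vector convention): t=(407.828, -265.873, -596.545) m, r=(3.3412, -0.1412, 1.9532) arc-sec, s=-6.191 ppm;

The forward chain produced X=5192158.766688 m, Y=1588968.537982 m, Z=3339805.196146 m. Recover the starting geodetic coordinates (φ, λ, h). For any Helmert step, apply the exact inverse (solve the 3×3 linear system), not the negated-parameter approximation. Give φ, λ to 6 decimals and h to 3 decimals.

φ=31.772588°, λ=17.019744°, h=2607.526 m

start: X=5192158.7667, Y=1588968.5380, Z=3339805.1961 m
→ Helmert⁻¹: X=5191800.4169, Y=1589249.1965, Z=3340393.1240
→ geod (Bowring, a=6378137.000): φ=31.77258800°, λ=17.01974400°, h=2607.5260 m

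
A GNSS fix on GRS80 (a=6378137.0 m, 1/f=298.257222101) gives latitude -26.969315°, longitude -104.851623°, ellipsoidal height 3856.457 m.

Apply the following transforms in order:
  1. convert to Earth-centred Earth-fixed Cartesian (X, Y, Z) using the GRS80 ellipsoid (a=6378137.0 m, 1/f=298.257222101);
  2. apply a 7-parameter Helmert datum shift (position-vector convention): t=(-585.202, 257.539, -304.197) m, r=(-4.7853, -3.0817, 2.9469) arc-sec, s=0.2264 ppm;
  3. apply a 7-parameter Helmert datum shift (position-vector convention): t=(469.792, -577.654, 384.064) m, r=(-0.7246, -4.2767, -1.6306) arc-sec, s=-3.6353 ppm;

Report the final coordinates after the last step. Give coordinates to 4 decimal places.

X=-1458893.3342 m, Y=-5502104.5737 m, Z=-2876750.1123 m

start: φ=-26.969315°, λ=-104.851623°, h=3856.457 m
→ ECEF (a=6378137.000, f=1/298.257222101): X=-1458920.6477, Y=-5501717.0547, Z=-2876934.6967
→ Helmert 7p (PV): X=-1459384.5942, Y=-5501548.3492, Z=-2877133.7034
→ Helmert 7p (PV): X=-1458893.3342, Y=-5502104.5737, Z=-2876750.1123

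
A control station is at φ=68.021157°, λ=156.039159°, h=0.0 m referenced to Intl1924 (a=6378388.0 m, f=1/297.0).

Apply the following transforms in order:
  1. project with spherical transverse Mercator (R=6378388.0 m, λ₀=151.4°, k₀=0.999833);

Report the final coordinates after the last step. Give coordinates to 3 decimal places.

start: φ=68.021157°, λ=156.039159°, h=0.000 m
→ tm (R=6378388.0, λ₀=151.4°): E=193104.0462, N=7578368.5414

E=193104.046 m, N=7578368.541 m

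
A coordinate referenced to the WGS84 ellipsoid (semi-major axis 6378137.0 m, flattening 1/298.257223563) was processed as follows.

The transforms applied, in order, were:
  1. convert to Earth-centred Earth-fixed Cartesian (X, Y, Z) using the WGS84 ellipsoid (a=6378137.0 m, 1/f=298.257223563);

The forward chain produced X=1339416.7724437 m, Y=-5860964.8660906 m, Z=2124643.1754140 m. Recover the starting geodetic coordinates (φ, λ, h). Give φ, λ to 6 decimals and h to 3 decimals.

start: X=1339416.7724, Y=-5860964.8661, Z=2124643.1754 m
→ geod (Bowring, a=6378137.000): φ=19.58443600°, λ=-77.12715700°, h=693.1880 m

φ=19.584436°, λ=-77.127157°, h=693.188 m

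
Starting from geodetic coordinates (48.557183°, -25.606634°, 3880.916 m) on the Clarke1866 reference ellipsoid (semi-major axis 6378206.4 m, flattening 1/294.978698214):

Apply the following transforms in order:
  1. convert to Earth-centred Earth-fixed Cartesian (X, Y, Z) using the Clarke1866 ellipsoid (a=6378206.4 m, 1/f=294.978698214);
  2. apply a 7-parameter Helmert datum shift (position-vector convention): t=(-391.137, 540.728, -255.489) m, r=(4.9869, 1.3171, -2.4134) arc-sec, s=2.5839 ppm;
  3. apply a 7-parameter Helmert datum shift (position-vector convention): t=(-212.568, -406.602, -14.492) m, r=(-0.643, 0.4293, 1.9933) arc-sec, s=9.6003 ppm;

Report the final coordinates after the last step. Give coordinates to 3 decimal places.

start: φ=48.557183°, λ=-25.606634°, h=3880.916 m
→ ECEF (a=6378206.400, f=1/294.978698214): X=3816503.7365, Y=-1829105.5709, Z=4760813.5407
→ Helmert 7p (PV): X=3816131.4596, Y=-1828729.3275, Z=4760501.7601
→ Helmert 7p (PV): X=3815983.1084, Y=-1829101.7669, Z=4760530.7286

X=3815983.108 m, Y=-1829101.767 m, Z=4760530.729 m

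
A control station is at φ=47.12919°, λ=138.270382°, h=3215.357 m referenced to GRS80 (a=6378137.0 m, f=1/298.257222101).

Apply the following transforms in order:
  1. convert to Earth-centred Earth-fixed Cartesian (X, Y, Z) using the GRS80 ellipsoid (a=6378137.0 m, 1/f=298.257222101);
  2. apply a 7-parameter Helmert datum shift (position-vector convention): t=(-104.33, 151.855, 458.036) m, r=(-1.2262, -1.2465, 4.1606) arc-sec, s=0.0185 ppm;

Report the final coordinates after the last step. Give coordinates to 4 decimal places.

X=-3246093.2906 m, Y=2895118.8906 m, Z=4654325.8175 m

start: φ=47.129190°, λ=138.270382°, h=3215.357 m
→ ECEF (a=6378137.000, f=1/298.257222101): X=-3245902.3805, Y=2895004.7891, Z=4653904.5213
→ Helmert 7p (PV): X=-3246093.2906, Y=2895118.8906, Z=4654325.8175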